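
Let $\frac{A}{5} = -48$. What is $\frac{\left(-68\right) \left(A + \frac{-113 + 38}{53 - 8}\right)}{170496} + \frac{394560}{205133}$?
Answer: $\frac{52981440545}{26230766976} \approx 2.0198$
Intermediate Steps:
$A = -240$ ($A = 5 \left(-48\right) = -240$)
$\frac{\left(-68\right) \left(A + \frac{-113 + 38}{53 - 8}\right)}{170496} + \frac{394560}{205133} = \frac{\left(-68\right) \left(-240 + \frac{-113 + 38}{53 - 8}\right)}{170496} + \frac{394560}{205133} = - 68 \left(-240 - \frac{75}{45}\right) \frac{1}{170496} + 394560 \cdot \frac{1}{205133} = - 68 \left(-240 - \frac{5}{3}\right) \frac{1}{170496} + \frac{394560}{205133} = \left(-68\right) \left(- \frac{725}{3}\right) \frac{1}{170496} + \frac{394560}{205133} = \frac{49300}{3} \cdot \frac{1}{170496} + \frac{394560}{205133} = \frac{12325}{127872} + \frac{394560}{205133} = \frac{52981440545}{26230766976}$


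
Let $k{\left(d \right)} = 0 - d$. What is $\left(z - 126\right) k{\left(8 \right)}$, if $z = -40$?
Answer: $1328$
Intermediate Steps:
$k{\left(d \right)} = - d$
$\left(z - 126\right) k{\left(8 \right)} = \left(-40 - 126\right) \left(\left(-1\right) 8\right) = \left(-166\right) \left(-8\right) = 1328$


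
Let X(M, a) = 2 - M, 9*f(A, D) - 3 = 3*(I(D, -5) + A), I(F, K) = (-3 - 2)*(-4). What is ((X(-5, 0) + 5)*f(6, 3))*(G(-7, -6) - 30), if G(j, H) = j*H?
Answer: 1296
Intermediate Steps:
I(F, K) = 20 (I(F, K) = -5*(-4) = 20)
f(A, D) = 7 + A/3 (f(A, D) = ⅓ + (3*(20 + A))/9 = ⅓ + (60 + 3*A)/9 = ⅓ + (20/3 + A/3) = 7 + A/3)
G(j, H) = H*j
((X(-5, 0) + 5)*f(6, 3))*(G(-7, -6) - 30) = (((2 - 1*(-5)) + 5)*(7 + (⅓)*6))*(-6*(-7) - 30) = (((2 + 5) + 5)*(7 + 2))*(42 - 30) = ((7 + 5)*9)*12 = (12*9)*12 = 108*12 = 1296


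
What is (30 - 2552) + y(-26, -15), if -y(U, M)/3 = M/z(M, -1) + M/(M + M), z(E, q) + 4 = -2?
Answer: -2531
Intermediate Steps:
z(E, q) = -6 (z(E, q) = -4 - 2 = -6)
y(U, M) = -3/2 + M/2 (y(U, M) = -3*(M/(-6) + M/(M + M)) = -3*(M*(-⅙) + M/((2*M))) = -3*(-M/6 + M*(1/(2*M))) = -3*(-M/6 + ½) = -3*(½ - M/6) = -3/2 + M/2)
(30 - 2552) + y(-26, -15) = (30 - 2552) + (-3/2 + (½)*(-15)) = -2522 + (-3/2 - 15/2) = -2522 - 9 = -2531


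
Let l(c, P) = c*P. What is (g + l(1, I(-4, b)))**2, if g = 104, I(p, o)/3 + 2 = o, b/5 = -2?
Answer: 4624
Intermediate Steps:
b = -10 (b = 5*(-2) = -10)
I(p, o) = -6 + 3*o
l(c, P) = P*c
(g + l(1, I(-4, b)))**2 = (104 + (-6 + 3*(-10))*1)**2 = (104 + (-6 - 30)*1)**2 = (104 - 36*1)**2 = (104 - 36)**2 = 68**2 = 4624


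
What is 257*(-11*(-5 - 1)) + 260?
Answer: 17222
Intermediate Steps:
257*(-11*(-5 - 1)) + 260 = 257*(-11*(-6)) + 260 = 257*66 + 260 = 16962 + 260 = 17222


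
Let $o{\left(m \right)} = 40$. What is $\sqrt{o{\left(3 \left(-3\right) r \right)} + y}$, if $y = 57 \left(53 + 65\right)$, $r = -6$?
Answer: $\sqrt{6766} \approx 82.256$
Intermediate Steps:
$y = 6726$ ($y = 57 \cdot 118 = 6726$)
$\sqrt{o{\left(3 \left(-3\right) r \right)} + y} = \sqrt{40 + 6726} = \sqrt{6766}$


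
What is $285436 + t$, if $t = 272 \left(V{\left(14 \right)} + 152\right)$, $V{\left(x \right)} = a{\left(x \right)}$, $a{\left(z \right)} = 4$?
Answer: $327868$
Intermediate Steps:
$V{\left(x \right)} = 4$
$t = 42432$ ($t = 272 \left(4 + 152\right) = 272 \cdot 156 = 42432$)
$285436 + t = 285436 + 42432 = 327868$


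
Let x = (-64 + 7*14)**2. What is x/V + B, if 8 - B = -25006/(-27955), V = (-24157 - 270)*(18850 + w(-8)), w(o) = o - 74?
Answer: 1339160554933/188468472660 ≈ 7.1055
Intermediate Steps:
x = 1156 (x = (-64 + 98)**2 = 34**2 = 1156)
w(o) = -74 + o
V = -458445936 (V = (-24157 - 270)*(18850 + (-74 - 8)) = -24427*(18850 - 82) = -24427*18768 = -458445936)
B = 198634/27955 (B = 8 - (-25006)/(-27955) = 8 - (-25006)*(-1)/27955 = 8 - 1*25006/27955 = 8 - 25006/27955 = 198634/27955 ≈ 7.1055)
x/V + B = 1156/(-458445936) + 198634/27955 = 1156*(-1/458445936) + 198634/27955 = -17/6741852 + 198634/27955 = 1339160554933/188468472660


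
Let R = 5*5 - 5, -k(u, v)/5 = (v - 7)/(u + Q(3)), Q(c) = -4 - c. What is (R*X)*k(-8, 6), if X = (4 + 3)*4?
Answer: -560/3 ≈ -186.67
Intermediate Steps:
k(u, v) = -5*(-7 + v)/(-7 + u) (k(u, v) = -5*(v - 7)/(u + (-4 - 1*3)) = -5*(-7 + v)/(u + (-4 - 3)) = -5*(-7 + v)/(u - 7) = -5*(-7 + v)/(-7 + u))
R = 20 (R = 25 - 5 = 20)
X = 28 (X = 7*4 = 28)
(R*X)*k(-8, 6) = (20*28)*(5*(7 - 1*6)/(-7 - 8)) = 560*(5*(7 - 6)/(-15)) = 560*(5*(-1/15)*1) = 560*(-1/3) = -560/3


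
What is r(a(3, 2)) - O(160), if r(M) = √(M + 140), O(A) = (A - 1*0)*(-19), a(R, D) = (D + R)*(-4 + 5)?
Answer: 3040 + √145 ≈ 3052.0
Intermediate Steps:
a(R, D) = D + R (a(R, D) = (D + R)*1 = D + R)
O(A) = -19*A (O(A) = (A + 0)*(-19) = A*(-19) = -19*A)
r(M) = √(140 + M)
r(a(3, 2)) - O(160) = √(140 + (2 + 3)) - (-19)*160 = √(140 + 5) - 1*(-3040) = √145 + 3040 = 3040 + √145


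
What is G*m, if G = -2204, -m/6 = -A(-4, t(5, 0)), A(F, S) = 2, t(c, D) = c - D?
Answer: -26448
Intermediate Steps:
m = 12 (m = -(-6)*2 = -6*(-2) = 12)
G*m = -2204*12 = -26448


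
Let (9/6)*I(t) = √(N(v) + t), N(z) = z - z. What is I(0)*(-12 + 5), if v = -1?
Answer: 0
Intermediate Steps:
N(z) = 0
I(t) = 2*√t/3 (I(t) = 2*√(0 + t)/3 = 2*√t/3)
I(0)*(-12 + 5) = (2*√0/3)*(-12 + 5) = ((⅔)*0)*(-7) = 0*(-7) = 0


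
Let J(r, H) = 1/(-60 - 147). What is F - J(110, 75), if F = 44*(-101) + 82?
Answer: -902933/207 ≈ -4362.0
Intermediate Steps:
J(r, H) = -1/207 (J(r, H) = 1/(-207) = -1/207)
F = -4362 (F = -4444 + 82 = -4362)
F - J(110, 75) = -4362 - 1*(-1/207) = -4362 + 1/207 = -902933/207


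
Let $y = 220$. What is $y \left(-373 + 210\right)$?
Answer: $-35860$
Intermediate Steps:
$y \left(-373 + 210\right) = 220 \left(-373 + 210\right) = 220 \left(-163\right) = -35860$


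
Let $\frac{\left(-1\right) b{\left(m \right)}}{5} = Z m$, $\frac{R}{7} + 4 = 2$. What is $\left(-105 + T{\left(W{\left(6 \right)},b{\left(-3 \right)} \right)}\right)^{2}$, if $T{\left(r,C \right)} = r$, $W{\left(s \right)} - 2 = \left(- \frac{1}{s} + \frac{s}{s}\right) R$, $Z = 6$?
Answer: $\frac{118336}{9} \approx 13148.0$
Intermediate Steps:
$R = -14$ ($R = -28 + 7 \cdot 2 = -28 + 14 = -14$)
$W{\left(s \right)} = -12 + \frac{14}{s}$ ($W{\left(s \right)} = 2 + \left(- \frac{1}{s} + \frac{s}{s}\right) \left(-14\right) = 2 + \left(- \frac{1}{s} + 1\right) \left(-14\right) = 2 + \left(1 - \frac{1}{s}\right) \left(-14\right) = 2 - \left(14 - \frac{14}{s}\right) = -12 + \frac{14}{s}$)
$b{\left(m \right)} = - 30 m$ ($b{\left(m \right)} = - 5 \cdot 6 m = - 30 m$)
$\left(-105 + T{\left(W{\left(6 \right)},b{\left(-3 \right)} \right)}\right)^{2} = \left(-105 - \left(12 - \frac{14}{6}\right)\right)^{2} = \left(-105 + \left(-12 + 14 \cdot \frac{1}{6}\right)\right)^{2} = \left(-105 + \left(-12 + \frac{7}{3}\right)\right)^{2} = \left(-105 - \frac{29}{3}\right)^{2} = \left(- \frac{344}{3}\right)^{2} = \frac{118336}{9}$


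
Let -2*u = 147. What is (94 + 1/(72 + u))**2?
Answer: 78400/9 ≈ 8711.1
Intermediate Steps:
u = -147/2 (u = -1/2*147 = -147/2 ≈ -73.500)
(94 + 1/(72 + u))**2 = (94 + 1/(72 - 147/2))**2 = (94 + 1/(-3/2))**2 = (94 - 2/3)**2 = (280/3)**2 = 78400/9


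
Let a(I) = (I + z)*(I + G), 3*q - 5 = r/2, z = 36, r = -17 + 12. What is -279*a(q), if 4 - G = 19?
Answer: 582335/4 ≈ 1.4558e+5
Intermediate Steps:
r = -5
q = ⅚ (q = 5/3 + (-5/2)/3 = 5/3 + (-5*½)/3 = 5/3 + (⅓)*(-5/2) = 5/3 - ⅚ = ⅚ ≈ 0.83333)
G = -15 (G = 4 - 1*19 = 4 - 19 = -15)
a(I) = (-15 + I)*(36 + I) (a(I) = (I + 36)*(I - 15) = (36 + I)*(-15 + I) = (-15 + I)*(36 + I))
-279*a(q) = -279*(-540 + (⅚)² + 21*(⅚)) = -279*(-540 + 25/36 + 35/2) = -279*(-18785/36) = 582335/4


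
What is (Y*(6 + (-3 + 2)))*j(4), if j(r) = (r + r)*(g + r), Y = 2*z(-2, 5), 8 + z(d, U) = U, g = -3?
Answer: -240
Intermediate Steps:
z(d, U) = -8 + U
Y = -6 (Y = 2*(-8 + 5) = 2*(-3) = -6)
j(r) = 2*r*(-3 + r) (j(r) = (r + r)*(-3 + r) = (2*r)*(-3 + r) = 2*r*(-3 + r))
(Y*(6 + (-3 + 2)))*j(4) = (-6*(6 + (-3 + 2)))*(2*4*(-3 + 4)) = (-6*(6 - 1))*(2*4*1) = -6*5*8 = -30*8 = -240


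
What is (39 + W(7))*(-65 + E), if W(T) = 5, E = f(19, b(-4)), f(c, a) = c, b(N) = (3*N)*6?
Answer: -2024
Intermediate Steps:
b(N) = 18*N
E = 19
(39 + W(7))*(-65 + E) = (39 + 5)*(-65 + 19) = 44*(-46) = -2024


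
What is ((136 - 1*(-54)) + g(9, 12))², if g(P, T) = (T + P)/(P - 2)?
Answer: 37249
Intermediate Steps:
g(P, T) = (P + T)/(-2 + P)
((136 - 1*(-54)) + g(9, 12))² = ((136 - 1*(-54)) + (9 + 12)/(-2 + 9))² = ((136 + 54) + 21/7)² = (190 + (⅐)*21)² = (190 + 3)² = 193² = 37249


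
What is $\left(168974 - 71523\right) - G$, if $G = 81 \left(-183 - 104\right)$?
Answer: $120698$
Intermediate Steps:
$G = -23247$ ($G = 81 \left(-287\right) = -23247$)
$\left(168974 - 71523\right) - G = \left(168974 - 71523\right) - -23247 = 97451 + 23247 = 120698$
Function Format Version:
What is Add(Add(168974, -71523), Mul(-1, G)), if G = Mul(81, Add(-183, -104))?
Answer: 120698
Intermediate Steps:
G = -23247 (G = Mul(81, -287) = -23247)
Add(Add(168974, -71523), Mul(-1, G)) = Add(Add(168974, -71523), Mul(-1, -23247)) = Add(97451, 23247) = 120698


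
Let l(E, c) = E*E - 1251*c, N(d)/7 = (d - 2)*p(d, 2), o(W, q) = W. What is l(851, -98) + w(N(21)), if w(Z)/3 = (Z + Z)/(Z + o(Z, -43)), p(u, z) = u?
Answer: 846802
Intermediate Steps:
N(d) = 7*d*(-2 + d) (N(d) = 7*((d - 2)*d) = 7*((-2 + d)*d) = 7*(d*(-2 + d)) = 7*d*(-2 + d))
l(E, c) = E**2 - 1251*c
w(Z) = 3 (w(Z) = 3*((Z + Z)/(Z + Z)) = 3*((2*Z)/((2*Z))) = 3*((2*Z)*(1/(2*Z))) = 3*1 = 3)
l(851, -98) + w(N(21)) = (851**2 - 1251*(-98)) + 3 = (724201 + 122598) + 3 = 846799 + 3 = 846802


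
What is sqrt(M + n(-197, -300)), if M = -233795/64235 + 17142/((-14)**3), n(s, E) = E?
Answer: I*sqrt(491200308246865)/1259006 ≈ 17.604*I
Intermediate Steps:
M = -174264985/17626084 (M = -233795*1/64235 + 17142/(-2744) = -46759/12847 + 17142*(-1/2744) = -46759/12847 - 8571/1372 = -174264985/17626084 ≈ -9.8868)
sqrt(M + n(-197, -300)) = sqrt(-174264985/17626084 - 300) = sqrt(-5462090185/17626084) = I*sqrt(491200308246865)/1259006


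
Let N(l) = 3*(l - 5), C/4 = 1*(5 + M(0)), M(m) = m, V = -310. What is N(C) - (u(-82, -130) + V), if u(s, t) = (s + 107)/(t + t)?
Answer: 18465/52 ≈ 355.10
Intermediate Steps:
u(s, t) = (107 + s)/(2*t) (u(s, t) = (107 + s)/((2*t)) = (107 + s)*(1/(2*t)) = (107 + s)/(2*t))
C = 20 (C = 4*(1*(5 + 0)) = 4*(1*5) = 4*5 = 20)
N(l) = -15 + 3*l (N(l) = 3*(-5 + l) = -15 + 3*l)
N(C) - (u(-82, -130) + V) = (-15 + 3*20) - ((1/2)*(107 - 82)/(-130) - 310) = (-15 + 60) - ((1/2)*(-1/130)*25 - 310) = 45 - (-5/52 - 310) = 45 - 1*(-16125/52) = 45 + 16125/52 = 18465/52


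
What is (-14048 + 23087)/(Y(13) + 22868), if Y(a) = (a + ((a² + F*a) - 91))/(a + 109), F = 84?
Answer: 1102758/2791079 ≈ 0.39510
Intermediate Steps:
Y(a) = (-91 + a² + 85*a)/(109 + a) (Y(a) = (a + ((a² + 84*a) - 91))/(a + 109) = (a + (-91 + a² + 84*a))/(109 + a) = (-91 + a² + 85*a)/(109 + a))
(-14048 + 23087)/(Y(13) + 22868) = (-14048 + 23087)/((-91 + 13² + 85*13)/(109 + 13) + 22868) = 9039/((-91 + 169 + 1105)/122 + 22868) = 9039/((1/122)*1183 + 22868) = 9039/(1183/122 + 22868) = 9039/(2791079/122) = 9039*(122/2791079) = 1102758/2791079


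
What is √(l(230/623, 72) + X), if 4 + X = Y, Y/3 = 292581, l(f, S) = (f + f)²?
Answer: √340676171931/623 ≈ 936.88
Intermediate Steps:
l(f, S) = 4*f² (l(f, S) = (2*f)² = 4*f²)
Y = 877743 (Y = 3*292581 = 877743)
X = 877739 (X = -4 + 877743 = 877739)
√(l(230/623, 72) + X) = √(4*(230/623)² + 877739) = √(4*(52900/388129) + 877739) = √(211600/388129 + 877739) = √(340676171931/388129) = √340676171931/623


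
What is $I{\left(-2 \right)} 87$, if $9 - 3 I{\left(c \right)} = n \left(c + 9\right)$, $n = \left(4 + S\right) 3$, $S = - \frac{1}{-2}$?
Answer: $- \frac{4959}{2} \approx -2479.5$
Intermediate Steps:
$S = \frac{1}{2}$ ($S = \left(-1\right) \left(- \frac{1}{2}\right) = \frac{1}{2} \approx 0.5$)
$n = \frac{27}{2}$ ($n = \left(4 + \frac{1}{2}\right) 3 = \frac{9}{2} \cdot 3 = \frac{27}{2} \approx 13.5$)
$I{\left(c \right)} = - \frac{75}{2} - \frac{9 c}{2}$ ($I{\left(c \right)} = 3 - \frac{\frac{27}{2} \left(c + 9\right)}{3} = 3 - \frac{\frac{27}{2} \left(9 + c\right)}{3} = 3 - \frac{\frac{243}{2} + \frac{27 c}{2}}{3} = 3 - \left(\frac{81}{2} + \frac{9 c}{2}\right) = - \frac{75}{2} - \frac{9 c}{2}$)
$I{\left(-2 \right)} 87 = \left(- \frac{75}{2} - -9\right) 87 = \left(- \frac{75}{2} + 9\right) 87 = \left(- \frac{57}{2}\right) 87 = - \frac{4959}{2}$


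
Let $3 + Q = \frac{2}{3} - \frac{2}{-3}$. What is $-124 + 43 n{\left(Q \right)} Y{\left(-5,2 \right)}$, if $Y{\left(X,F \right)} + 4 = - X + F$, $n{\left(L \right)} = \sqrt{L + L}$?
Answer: $-124 + 43 i \sqrt{30} \approx -124.0 + 235.52 i$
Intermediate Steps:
$Q = - \frac{5}{3}$ ($Q = -3 + \left(\frac{2}{3} - \frac{2}{-3}\right) = -3 + \left(2 \cdot \frac{1}{3} - - \frac{2}{3}\right) = -3 + \left(\frac{2}{3} + \frac{2}{3}\right) = -3 + \frac{4}{3} = - \frac{5}{3} \approx -1.6667$)
$n{\left(L \right)} = \sqrt{2} \sqrt{L}$ ($n{\left(L \right)} = \sqrt{2 L} = \sqrt{2} \sqrt{L}$)
$Y{\left(X,F \right)} = -4 + F - X$ ($Y{\left(X,F \right)} = -4 + \left(- X + F\right) = -4 + \left(F - X\right) = -4 + F - X$)
$-124 + 43 n{\left(Q \right)} Y{\left(-5,2 \right)} = -124 + 43 \sqrt{2} \sqrt{- \frac{5}{3}} \left(-4 + 2 - -5\right) = -124 + 43 \sqrt{2} \frac{i \sqrt{15}}{3} \left(-4 + 2 + 5\right) = -124 + 43 \frac{i \sqrt{30}}{3} \cdot 3 = -124 + 43 i \sqrt{30}$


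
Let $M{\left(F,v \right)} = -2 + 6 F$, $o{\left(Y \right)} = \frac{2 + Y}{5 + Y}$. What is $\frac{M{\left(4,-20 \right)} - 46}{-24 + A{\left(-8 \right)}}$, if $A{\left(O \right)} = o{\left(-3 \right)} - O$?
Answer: $\frac{16}{11} \approx 1.4545$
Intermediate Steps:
$o{\left(Y \right)} = \frac{2 + Y}{5 + Y}$
$A{\left(O \right)} = - \frac{1}{2} - O$ ($A{\left(O \right)} = \frac{2 - 3}{5 - 3} - O = \frac{1}{2} \left(-1\right) - O = - \frac{1}{2} - O$)
$\frac{M{\left(4,-20 \right)} - 46}{-24 + A{\left(-8 \right)}} = \frac{\left(-2 + 6 \cdot 4\right) - 46}{-24 - - \frac{15}{2}} = \frac{\left(-2 + 24\right) - 46}{-24 + \left(- \frac{1}{2} + 8\right)} = \frac{22 - 46}{-24 + \frac{15}{2}} = - \frac{24}{- \frac{33}{2}} = \left(-24\right) \left(- \frac{2}{33}\right) = \frac{16}{11}$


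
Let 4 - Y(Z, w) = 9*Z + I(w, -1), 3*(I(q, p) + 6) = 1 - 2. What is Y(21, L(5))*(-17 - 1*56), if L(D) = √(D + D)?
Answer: 39128/3 ≈ 13043.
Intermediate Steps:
L(D) = √2*√D (L(D) = √(2*D) = √2*√D)
I(q, p) = -19/3 (I(q, p) = -6 + (1 - 2)/3 = -6 + (⅓)*(-1) = -6 - ⅓ = -19/3)
Y(Z, w) = 31/3 - 9*Z (Y(Z, w) = 4 - (9*Z - 19/3) = 4 - (-19/3 + 9*Z) = 4 + (19/3 - 9*Z) = 31/3 - 9*Z)
Y(21, L(5))*(-17 - 1*56) = (31/3 - 9*21)*(-17 - 1*56) = (31/3 - 189)*(-17 - 56) = -536/3*(-73) = 39128/3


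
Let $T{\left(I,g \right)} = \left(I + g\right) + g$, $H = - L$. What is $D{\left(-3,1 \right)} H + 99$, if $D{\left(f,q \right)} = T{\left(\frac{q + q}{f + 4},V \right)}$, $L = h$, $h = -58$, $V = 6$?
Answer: $911$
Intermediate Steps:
$L = -58$
$H = 58$ ($H = \left(-1\right) \left(-58\right) = 58$)
$T{\left(I,g \right)} = I + 2 g$
$D{\left(f,q \right)} = 12 + \frac{2 q}{4 + f}$ ($D{\left(f,q \right)} = \frac{q + q}{f + 4} + 2 \cdot 6 = \frac{2 q}{4 + f} + 12 = 12 + \frac{2 q}{4 + f}$)
$D{\left(-3,1 \right)} H + 99 = \frac{2 \left(24 + 1 + 6 \left(-3\right)\right)}{4 - 3} \cdot 58 + 99 = \frac{2 \left(24 + 1 - 18\right)}{1} \cdot 58 + 99 = 2 \cdot 1 \cdot 7 \cdot 58 + 99 = 14 \cdot 58 + 99 = 812 + 99 = 911$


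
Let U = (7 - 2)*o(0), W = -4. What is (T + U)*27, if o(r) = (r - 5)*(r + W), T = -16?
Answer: 2268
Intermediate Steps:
o(r) = (-5 + r)*(-4 + r) (o(r) = (r - 5)*(r - 4) = (-5 + r)*(-4 + r))
U = 100 (U = (7 - 2)*(20 + 0**2 - 9*0) = 5*(20 + 0 + 0) = 5*20 = 100)
(T + U)*27 = (-16 + 100)*27 = 84*27 = 2268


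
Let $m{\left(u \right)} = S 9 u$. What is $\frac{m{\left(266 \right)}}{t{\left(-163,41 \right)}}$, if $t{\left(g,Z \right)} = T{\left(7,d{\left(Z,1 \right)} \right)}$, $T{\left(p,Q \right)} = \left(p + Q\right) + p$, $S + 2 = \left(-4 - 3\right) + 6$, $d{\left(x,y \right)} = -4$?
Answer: $- \frac{3591}{5} \approx -718.2$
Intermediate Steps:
$S = -3$ ($S = -2 + \left(\left(-4 - 3\right) + 6\right) = -2 + \left(-7 + 6\right) = -2 - 1 = -3$)
$T{\left(p,Q \right)} = Q + 2 p$ ($T{\left(p,Q \right)} = \left(Q + p\right) + p = Q + 2 p$)
$t{\left(g,Z \right)} = 10$ ($t{\left(g,Z \right)} = -4 + 2 \cdot 7 = -4 + 14 = 10$)
$m{\left(u \right)} = - 27 u$ ($m{\left(u \right)} = \left(-3\right) 9 u = - 27 u$)
$\frac{m{\left(266 \right)}}{t{\left(-163,41 \right)}} = \frac{\left(-27\right) 266}{10} = \left(-7182\right) \frac{1}{10} = - \frac{3591}{5}$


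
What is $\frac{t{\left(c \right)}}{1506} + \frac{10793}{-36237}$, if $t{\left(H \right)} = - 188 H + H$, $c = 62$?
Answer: $- \frac{72731006}{9095487} \approx -7.9964$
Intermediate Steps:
$t{\left(H \right)} = - 187 H$
$\frac{t{\left(c \right)}}{1506} + \frac{10793}{-36237} = \frac{\left(-187\right) 62}{1506} + \frac{10793}{-36237} = \left(-11594\right) \frac{1}{1506} + 10793 \left(- \frac{1}{36237}\right) = - \frac{5797}{753} - \frac{10793}{36237} = - \frac{72731006}{9095487}$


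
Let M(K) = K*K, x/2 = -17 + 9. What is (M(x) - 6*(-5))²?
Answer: 81796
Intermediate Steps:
x = -16 (x = 2*(-17 + 9) = 2*(-8) = -16)
M(K) = K²
(M(x) - 6*(-5))² = ((-16)² - 6*(-5))² = (256 + 30)² = 286² = 81796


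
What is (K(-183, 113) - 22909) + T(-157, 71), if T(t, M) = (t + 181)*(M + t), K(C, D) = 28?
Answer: -24945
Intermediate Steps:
T(t, M) = (181 + t)*(M + t)
(K(-183, 113) - 22909) + T(-157, 71) = (28 - 22909) + ((-157)² + 181*71 + 181*(-157) + 71*(-157)) = -22881 + (24649 + 12851 - 28417 - 11147) = -22881 - 2064 = -24945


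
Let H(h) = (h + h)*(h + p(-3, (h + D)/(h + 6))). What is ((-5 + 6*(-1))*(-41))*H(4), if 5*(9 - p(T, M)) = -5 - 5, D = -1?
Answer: 54120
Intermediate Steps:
p(T, M) = 11 (p(T, M) = 9 - (-5 - 5)/5 = 9 - ⅕*(-10) = 9 + 2 = 11)
H(h) = 2*h*(11 + h) (H(h) = (h + h)*(h + 11) = (2*h)*(11 + h) = 2*h*(11 + h))
((-5 + 6*(-1))*(-41))*H(4) = ((-5 + 6*(-1))*(-41))*(2*4*(11 + 4)) = ((-5 - 6)*(-41))*(2*4*15) = -11*(-41)*120 = 451*120 = 54120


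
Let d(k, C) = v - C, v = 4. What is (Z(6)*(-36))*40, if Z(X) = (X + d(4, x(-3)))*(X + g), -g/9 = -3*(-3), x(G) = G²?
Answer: 108000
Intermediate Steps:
d(k, C) = 4 - C
g = -81 (g = -(-27)*(-3) = -9*9 = -81)
Z(X) = (-81 + X)*(-5 + X) (Z(X) = (X + (4 - 1*(-3)²))*(X - 81) = (X + (4 - 1*9))*(-81 + X) = (X + (4 - 9))*(-81 + X) = (X - 5)*(-81 + X) = (-5 + X)*(-81 + X) = (-81 + X)*(-5 + X))
(Z(6)*(-36))*40 = ((405 + 6² - 86*6)*(-36))*40 = ((405 + 36 - 516)*(-36))*40 = -75*(-36)*40 = 2700*40 = 108000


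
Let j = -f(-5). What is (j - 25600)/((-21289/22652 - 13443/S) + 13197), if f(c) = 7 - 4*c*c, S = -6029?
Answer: -3483463136356/1802476038331 ≈ -1.9326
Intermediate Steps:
f(c) = 7 - 4*c²
j = 93 (j = -(7 - 4*(-5)²) = -(7 - 4*25) = -(7 - 100) = -1*(-93) = 93)
(j - 25600)/((-21289/22652 - 13443/S) + 13197) = (93 - 25600)/((-21289/22652 - 13443/(-6029)) + 13197) = -25507/((-21289*1/22652 - 13443*(-1/6029)) + 13197) = -25507/((-21289/22652 + 13443/6029) + 13197) = -25507/(176159455/136568908 + 13197) = -25507/1802476038331/136568908 = -25507*136568908/1802476038331 = -3483463136356/1802476038331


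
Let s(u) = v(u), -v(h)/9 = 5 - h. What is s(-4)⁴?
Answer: 43046721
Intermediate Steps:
v(h) = -45 + 9*h (v(h) = -9*(5 - h) = -45 + 9*h)
s(u) = -45 + 9*u
s(-4)⁴ = (-45 + 9*(-4))⁴ = (-45 - 36)⁴ = (-81)⁴ = 43046721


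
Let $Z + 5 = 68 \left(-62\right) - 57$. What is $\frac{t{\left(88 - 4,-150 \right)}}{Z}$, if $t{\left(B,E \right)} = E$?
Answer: $\frac{25}{713} \approx 0.035063$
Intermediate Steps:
$Z = -4278$ ($Z = -5 + \left(68 \left(-62\right) - 57\right) = -5 - 4273 = -4278$)
$\frac{t{\left(88 - 4,-150 \right)}}{Z} = - \frac{150}{-4278} = \left(-150\right) \left(- \frac{1}{4278}\right) = \frac{25}{713}$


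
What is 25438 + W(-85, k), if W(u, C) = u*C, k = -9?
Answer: 26203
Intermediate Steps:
W(u, C) = C*u
25438 + W(-85, k) = 25438 - 9*(-85) = 25438 + 765 = 26203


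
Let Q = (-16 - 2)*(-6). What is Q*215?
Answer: 23220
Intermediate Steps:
Q = 108 (Q = -18*(-6) = 108)
Q*215 = 108*215 = 23220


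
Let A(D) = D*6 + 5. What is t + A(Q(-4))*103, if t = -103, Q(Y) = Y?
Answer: -2060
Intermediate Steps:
A(D) = 5 + 6*D (A(D) = 6*D + 5 = 5 + 6*D)
t + A(Q(-4))*103 = -103 + (5 + 6*(-4))*103 = -103 + (5 - 24)*103 = -103 - 19*103 = -103 - 1957 = -2060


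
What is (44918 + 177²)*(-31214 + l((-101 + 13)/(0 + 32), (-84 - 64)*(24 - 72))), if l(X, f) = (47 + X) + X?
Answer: -4753619215/2 ≈ -2.3768e+9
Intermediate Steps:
l(X, f) = 47 + 2*X
(44918 + 177²)*(-31214 + l((-101 + 13)/(0 + 32), (-84 - 64)*(24 - 72))) = (44918 + 177²)*(-31214 + (47 + 2*((-101 + 13)/(0 + 32)))) = (44918 + 31329)*(-31214 + (47 + 2*(-88/32))) = 76247*(-31214 + (47 + 2*(-88*1/32))) = 76247*(-31214 + (47 + 2*(-11/4))) = 76247*(-31214 + (47 - 11/2)) = 76247*(-31214 + 83/2) = 76247*(-62345/2) = -4753619215/2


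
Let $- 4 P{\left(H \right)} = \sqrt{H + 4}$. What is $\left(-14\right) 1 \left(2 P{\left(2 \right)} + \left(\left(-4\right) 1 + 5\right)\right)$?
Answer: $-14 + 7 \sqrt{6} \approx 3.1464$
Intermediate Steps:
$P{\left(H \right)} = - \frac{\sqrt{4 + H}}{4}$ ($P{\left(H \right)} = - \frac{\sqrt{H + 4}}{4} = - \frac{\sqrt{4 + H}}{4}$)
$\left(-14\right) 1 \left(2 P{\left(2 \right)} + \left(\left(-4\right) 1 + 5\right)\right) = \left(-14\right) 1 \left(2 \left(- \frac{\sqrt{4 + 2}}{4}\right) + \left(\left(-4\right) 1 + 5\right)\right) = - 14 \left(2 \left(- \frac{\sqrt{6}}{4}\right) + \left(-4 + 5\right)\right) = - 14 \left(- \frac{\sqrt{6}}{2} + 1\right) = - 14 \left(1 - \frac{\sqrt{6}}{2}\right) = -14 + 7 \sqrt{6}$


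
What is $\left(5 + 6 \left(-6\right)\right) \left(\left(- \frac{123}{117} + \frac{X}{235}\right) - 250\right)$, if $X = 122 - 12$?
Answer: $\frac{14238889}{1833} \approx 7768.1$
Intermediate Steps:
$X = 110$ ($X = 122 - 12 = 110$)
$\left(5 + 6 \left(-6\right)\right) \left(\left(- \frac{123}{117} + \frac{X}{235}\right) - 250\right) = \left(5 + 6 \left(-6\right)\right) \left(\left(- \frac{123}{117} + \frac{110}{235}\right) - 250\right) = \left(5 - 36\right) \left(\left(\left(-123\right) \frac{1}{117} + 110 \cdot \frac{1}{235}\right) - 250\right) = - 31 \left(\left(- \frac{41}{39} + \frac{22}{47}\right) - 250\right) = - 31 \left(- \frac{1069}{1833} - 250\right) = \left(-31\right) \left(- \frac{459319}{1833}\right) = \frac{14238889}{1833}$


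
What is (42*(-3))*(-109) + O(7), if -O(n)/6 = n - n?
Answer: 13734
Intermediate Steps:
O(n) = 0 (O(n) = -6*(n - n) = -6*0 = 0)
(42*(-3))*(-109) + O(7) = (42*(-3))*(-109) + 0 = -126*(-109) + 0 = 13734 + 0 = 13734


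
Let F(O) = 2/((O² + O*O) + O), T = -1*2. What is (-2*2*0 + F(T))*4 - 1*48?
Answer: -140/3 ≈ -46.667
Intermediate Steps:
T = -2
F(O) = 2/(O + 2*O²) (F(O) = 2/((O² + O²) + O) = 2/(2*O² + O) = 2/(O + 2*O²))
(-2*2*0 + F(T))*4 - 1*48 = (-2*2*0 + 2/(-2*(1 + 2*(-2))))*4 - 1*48 = (-4*0 + 2*(-½)/(1 - 4))*4 - 48 = (0 + 2*(-½)/(-3))*4 - 48 = (0 + 2*(-½)*(-⅓))*4 - 48 = (0 + ⅓)*4 - 48 = (⅓)*4 - 48 = 4/3 - 48 = -140/3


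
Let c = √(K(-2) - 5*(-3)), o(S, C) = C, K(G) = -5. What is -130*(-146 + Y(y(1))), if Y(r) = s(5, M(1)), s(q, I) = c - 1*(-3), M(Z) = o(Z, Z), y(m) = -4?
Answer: 18590 - 130*√10 ≈ 18179.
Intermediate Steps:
c = √10 (c = √(-5 - 5*(-3)) = √(-5 + 15) = √10 ≈ 3.1623)
M(Z) = Z
s(q, I) = 3 + √10 (s(q, I) = √10 - 1*(-3) = √10 + 3 = 3 + √10)
Y(r) = 3 + √10
-130*(-146 + Y(y(1))) = -130*(-146 + (3 + √10)) = -130*(-143 + √10) = 18590 - 130*√10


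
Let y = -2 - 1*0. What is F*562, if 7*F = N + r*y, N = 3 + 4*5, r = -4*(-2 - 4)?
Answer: -14050/7 ≈ -2007.1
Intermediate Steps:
y = -2 (y = -2 + 0 = -2)
r = 24 (r = -4*(-6) = 24)
N = 23 (N = 3 + 20 = 23)
F = -25/7 (F = (23 + 24*(-2))/7 = (23 - 48)/7 = (⅐)*(-25) = -25/7 ≈ -3.5714)
F*562 = -25/7*562 = -14050/7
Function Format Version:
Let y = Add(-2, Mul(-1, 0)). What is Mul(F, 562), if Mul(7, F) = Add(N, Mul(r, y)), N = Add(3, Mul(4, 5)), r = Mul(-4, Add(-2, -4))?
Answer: Rational(-14050, 7) ≈ -2007.1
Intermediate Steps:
y = -2 (y = Add(-2, 0) = -2)
r = 24 (r = Mul(-4, -6) = 24)
N = 23 (N = Add(3, 20) = 23)
F = Rational(-25, 7) (F = Mul(Rational(1, 7), Add(23, Mul(24, -2))) = Mul(Rational(1, 7), Add(23, -48)) = Mul(Rational(1, 7), -25) = Rational(-25, 7) ≈ -3.5714)
Mul(F, 562) = Mul(Rational(-25, 7), 562) = Rational(-14050, 7)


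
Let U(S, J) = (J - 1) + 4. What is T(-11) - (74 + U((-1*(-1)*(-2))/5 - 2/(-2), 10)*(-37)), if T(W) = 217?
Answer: 624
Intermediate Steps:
U(S, J) = 3 + J (U(S, J) = (-1 + J) + 4 = 3 + J)
T(-11) - (74 + U((-1*(-1)*(-2))/5 - 2/(-2), 10)*(-37)) = 217 - (74 + (3 + 10)*(-37)) = 217 - (74 + 13*(-37)) = 217 - (74 - 481) = 217 - 1*(-407) = 217 + 407 = 624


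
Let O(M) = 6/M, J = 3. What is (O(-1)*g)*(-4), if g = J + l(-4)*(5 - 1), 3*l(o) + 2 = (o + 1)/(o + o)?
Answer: 20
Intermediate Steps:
l(o) = -⅔ + (1 + o)/(6*o) (l(o) = -⅔ + ((o + 1)/(o + o))/3 = -⅔ + ((1 + o)/((2*o)))/3 = -⅔ + ((1 + o)*(1/(2*o)))/3 = -⅔ + ((1 + o)/(2*o))/3 = -⅔ + (1 + o)/(6*o))
g = ⅚ (g = 3 + ((⅙)*(1 - 3*(-4))/(-4))*(5 - 1) = 3 + ((⅙)*(-¼)*(1 + 12))*4 = 3 + ((⅙)*(-¼)*13)*4 = 3 - 13/24*4 = 3 - 13/6 = ⅚ ≈ 0.83333)
(O(-1)*g)*(-4) = ((6/(-1))*(⅚))*(-4) = ((6*(-1))*(⅚))*(-4) = -6*⅚*(-4) = -5*(-4) = 20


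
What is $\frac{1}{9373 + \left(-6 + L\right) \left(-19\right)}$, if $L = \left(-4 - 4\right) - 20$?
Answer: $\frac{1}{10019} \approx 9.981 \cdot 10^{-5}$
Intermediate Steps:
$L = -28$ ($L = \left(-4 - 4\right) - 20 = -8 - 20 = -28$)
$\frac{1}{9373 + \left(-6 + L\right) \left(-19\right)} = \frac{1}{9373 + \left(-6 - 28\right) \left(-19\right)} = \frac{1}{9373 - -646} = \frac{1}{9373 + 646} = \frac{1}{10019}$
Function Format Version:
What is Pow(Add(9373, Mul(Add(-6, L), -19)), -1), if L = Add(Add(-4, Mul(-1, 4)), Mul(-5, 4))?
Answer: Rational(1, 10019) ≈ 9.9810e-5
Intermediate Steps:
L = -28 (L = Add(Add(-4, -4), -20) = Add(-8, -20) = -28)
Pow(Add(9373, Mul(Add(-6, L), -19)), -1) = Pow(Add(9373, Mul(Add(-6, -28), -19)), -1) = Pow(Add(9373, Mul(-34, -19)), -1) = Pow(Add(9373, 646), -1) = Pow(10019, -1) = Rational(1, 10019)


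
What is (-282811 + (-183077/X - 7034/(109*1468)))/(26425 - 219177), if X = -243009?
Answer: 785492575004855/535359814894944 ≈ 1.4672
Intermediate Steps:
(-282811 + (-183077/X - 7034/(109*1468)))/(26425 - 219177) = (-282811 + (-183077/(-243009) - 7034/(109*1468)))/(26425 - 219177) = (-282811 + (-183077*(-1/243009) - 7034/160012))/(-192752) = (-282811 + (183077/243009 - 7034*1/160012))*(-1/192752) = (-282811 + (183077/243009 - 3517/80006))*(-1/192752) = (-282811 + 13792595809/19442178054)*(-1/192752) = -5498448025033985/19442178054*(-1/192752) = 785492575004855/535359814894944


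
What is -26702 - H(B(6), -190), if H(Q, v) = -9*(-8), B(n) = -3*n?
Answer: -26774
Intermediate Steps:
H(Q, v) = 72
-26702 - H(B(6), -190) = -26702 - 1*72 = -26702 - 72 = -26774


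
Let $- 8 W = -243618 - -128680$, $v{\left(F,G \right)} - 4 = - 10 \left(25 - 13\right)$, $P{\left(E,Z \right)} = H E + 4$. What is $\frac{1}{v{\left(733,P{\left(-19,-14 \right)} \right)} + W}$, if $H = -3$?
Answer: $\frac{4}{57005} \approx 7.0169 \cdot 10^{-5}$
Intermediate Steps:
$P{\left(E,Z \right)} = 4 - 3 E$ ($P{\left(E,Z \right)} = - 3 E + 4 = 4 - 3 E$)
$v{\left(F,G \right)} = -116$ ($v{\left(F,G \right)} = 4 - 10 \left(25 - 13\right) = 4 - 120 = -116$)
$W = \frac{57469}{4}$ ($W = - \frac{-243618 - -128680}{8} = - \frac{-243618 + 128680}{8} = \left(- \frac{1}{8}\right) \left(-114938\right) = \frac{57469}{4} \approx 14367.0$)
$\frac{1}{v{\left(733,P{\left(-19,-14 \right)} \right)} + W} = \frac{1}{-116 + \frac{57469}{4}} = \frac{1}{\frac{57005}{4}} = \frac{4}{57005}$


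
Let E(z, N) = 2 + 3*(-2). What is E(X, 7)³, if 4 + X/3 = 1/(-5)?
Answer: -64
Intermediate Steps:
X = -63/5 (X = -12 + 3/(-5) = -12 + 3*(-⅕) = -12 - ⅗ = -63/5 ≈ -12.600)
E(z, N) = -4 (E(z, N) = 2 - 6 = -4)
E(X, 7)³ = (-4)³ = -64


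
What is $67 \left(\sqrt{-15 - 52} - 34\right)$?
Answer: $-2278 + 67 i \sqrt{67} \approx -2278.0 + 548.42 i$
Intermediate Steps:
$67 \left(\sqrt{-15 - 52} - 34\right) = 67 \left(\sqrt{-67} - 34\right) = 67 \left(i \sqrt{67} - 34\right) = 67 \left(-34 + i \sqrt{67}\right) = -2278 + 67 i \sqrt{67}$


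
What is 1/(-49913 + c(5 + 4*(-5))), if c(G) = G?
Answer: -1/49928 ≈ -2.0029e-5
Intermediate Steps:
1/(-49913 + c(5 + 4*(-5))) = 1/(-49913 + (5 + 4*(-5))) = 1/(-49913 + (5 - 20)) = 1/(-49913 - 15) = 1/(-49928) = -1/49928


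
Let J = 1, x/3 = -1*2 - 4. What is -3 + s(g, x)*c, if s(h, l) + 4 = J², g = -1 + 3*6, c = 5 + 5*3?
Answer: -63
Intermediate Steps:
x = -18 (x = 3*(-1*2 - 4) = 3*(-2 - 4) = 3*(-6) = -18)
c = 20 (c = 5 + 15 = 20)
g = 17 (g = -1 + 18 = 17)
s(h, l) = -3 (s(h, l) = -4 + 1² = -4 + 1 = -3)
-3 + s(g, x)*c = -3 - 3*20 = -3 - 60 = -63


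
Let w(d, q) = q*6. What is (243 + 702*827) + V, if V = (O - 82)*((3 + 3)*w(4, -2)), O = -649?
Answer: 633429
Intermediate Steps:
w(d, q) = 6*q
V = 52632 (V = (-649 - 82)*((3 + 3)*(6*(-2))) = -4386*(-12) = -731*(-72) = 52632)
(243 + 702*827) + V = (243 + 702*827) + 52632 = (243 + 580554) + 52632 = 580797 + 52632 = 633429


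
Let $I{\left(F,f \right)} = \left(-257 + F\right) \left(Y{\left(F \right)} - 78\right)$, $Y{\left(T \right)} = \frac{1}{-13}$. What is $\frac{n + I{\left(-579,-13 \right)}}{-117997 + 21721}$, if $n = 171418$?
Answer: $- \frac{512829}{208598} \approx -2.4585$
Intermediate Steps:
$Y{\left(T \right)} = - \frac{1}{13}$
$I{\left(F,f \right)} = \frac{260855}{13} - \frac{1015 F}{13}$ ($I{\left(F,f \right)} = \left(-257 + F\right) \left(- \frac{1}{13} - 78\right) = \left(-257 + F\right) \left(- \frac{1015}{13}\right) = \frac{260855}{13} - \frac{1015 F}{13}$)
$\frac{n + I{\left(-579,-13 \right)}}{-117997 + 21721} = \frac{171418 + \left(\frac{260855}{13} - - \frac{587685}{13}\right)}{-117997 + 21721} = \frac{171418 + \left(\frac{260855}{13} + \frac{587685}{13}\right)}{-96276} = \left(171418 + \frac{848540}{13}\right) \left(- \frac{1}{96276}\right) = \frac{3076974}{13} \left(- \frac{1}{96276}\right) = - \frac{512829}{208598}$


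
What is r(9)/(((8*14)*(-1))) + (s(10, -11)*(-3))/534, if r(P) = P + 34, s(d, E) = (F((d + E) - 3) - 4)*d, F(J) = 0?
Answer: -1587/9968 ≈ -0.15921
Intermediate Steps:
s(d, E) = -4*d (s(d, E) = (0 - 4)*d = -4*d)
r(P) = 34 + P
r(9)/(((8*14)*(-1))) + (s(10, -11)*(-3))/534 = (34 + 9)/(((8*14)*(-1))) + (-4*10*(-3))/534 = 43/((112*(-1))) - 40*(-3)*(1/534) = 43/(-112) + 120*(1/534) = 43*(-1/112) + 20/89 = -43/112 + 20/89 = -1587/9968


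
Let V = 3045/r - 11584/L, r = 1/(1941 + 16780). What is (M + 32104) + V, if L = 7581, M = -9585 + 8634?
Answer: 432394437854/7581 ≈ 5.7037e+7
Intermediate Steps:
M = -951
r = 1/18721 ≈ 5.3416e-5
V = 432158266961/7581 (V = 3045/(1/18721) - 11584/7581 = 3045*18721 - 11584*1/7581 = 57005445 - 11584/7581 = 432158266961/7581 ≈ 5.7005e+7)
(M + 32104) + V = (-951 + 32104) + 432158266961/7581 = 31153 + 432158266961/7581 = 432394437854/7581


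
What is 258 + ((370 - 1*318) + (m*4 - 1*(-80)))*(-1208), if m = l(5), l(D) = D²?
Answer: -279998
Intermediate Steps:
m = 25 (m = 5² = 25)
258 + ((370 - 1*318) + (m*4 - 1*(-80)))*(-1208) = 258 + ((370 - 1*318) + (25*4 - 1*(-80)))*(-1208) = 258 + ((370 - 318) + (100 + 80))*(-1208) = 258 + (52 + 180)*(-1208) = 258 + 232*(-1208) = 258 - 280256 = -279998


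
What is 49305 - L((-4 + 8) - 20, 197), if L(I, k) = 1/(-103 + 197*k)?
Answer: 1908399329/38706 ≈ 49305.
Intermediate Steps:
49305 - L((-4 + 8) - 20, 197) = 49305 - 1/(-103 + 197*197) = 49305 - 1/(-103 + 38809) = 49305 - 1/38706 = 1908399329/38706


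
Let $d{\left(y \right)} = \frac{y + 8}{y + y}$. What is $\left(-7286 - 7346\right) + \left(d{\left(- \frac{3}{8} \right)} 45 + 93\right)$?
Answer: $- \frac{29993}{2} \approx -14997.0$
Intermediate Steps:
$d{\left(y \right)} = \frac{8 + y}{2 y}$
$\left(-7286 - 7346\right) + \left(d{\left(- \frac{3}{8} \right)} 45 + 93\right) = \left(-7286 - 7346\right) + \left(\frac{8 - \frac{3}{8}}{2 \left(- \frac{3}{8}\right)} 45 + 93\right) = -14632 + \left(\frac{8 - \frac{3}{8}}{2 \left(\left(-3\right) \frac{1}{8}\right)} 45 + 93\right) = -14632 + \left(\frac{8 - \frac{3}{8}}{2 \left(- \frac{3}{8}\right)} 45 + 93\right) = -14632 + \left(\frac{1}{2} \left(- \frac{8}{3}\right) \frac{61}{8} \cdot 45 + 93\right) = -14632 + \left(\left(- \frac{61}{6}\right) 45 + 93\right) = -14632 + \left(- \frac{915}{2} + 93\right) = -14632 - \frac{729}{2} = - \frac{29993}{2}$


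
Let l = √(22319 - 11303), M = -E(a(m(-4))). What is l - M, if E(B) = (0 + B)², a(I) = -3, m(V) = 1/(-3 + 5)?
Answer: 9 + 18*√34 ≈ 113.96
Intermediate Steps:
m(V) = ½ (m(V) = 1/2 = ½)
E(B) = B²
M = -9 (M = -1*(-3)² = -1*9 = -9)
l = 18*√34 (l = √11016 = 18*√34 ≈ 104.96)
l - M = 18*√34 - 1*(-9) = 18*√34 + 9 = 9 + 18*√34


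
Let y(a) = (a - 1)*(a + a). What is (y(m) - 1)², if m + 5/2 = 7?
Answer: 3721/4 ≈ 930.25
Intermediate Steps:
m = 9/2 (m = -5/2 + 7 = 9/2 ≈ 4.5000)
y(a) = 2*a*(-1 + a) (y(a) = (-1 + a)*(2*a) = 2*a*(-1 + a))
(y(m) - 1)² = (2*(9/2)*(-1 + 9/2) - 1)² = (2*(9/2)*(7/2) - 1)² = (63/2 - 1)² = (61/2)² = 3721/4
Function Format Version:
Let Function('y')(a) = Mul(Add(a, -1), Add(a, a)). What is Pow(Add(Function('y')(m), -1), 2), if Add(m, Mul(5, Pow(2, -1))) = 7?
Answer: Rational(3721, 4) ≈ 930.25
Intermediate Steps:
m = Rational(9, 2) (m = Add(Rational(-5, 2), 7) = Rational(9, 2) ≈ 4.5000)
Function('y')(a) = Mul(2, a, Add(-1, a)) (Function('y')(a) = Mul(Add(-1, a), Mul(2, a)) = Mul(2, a, Add(-1, a)))
Pow(Add(Function('y')(m), -1), 2) = Pow(Add(Mul(2, Rational(9, 2), Add(-1, Rational(9, 2))), -1), 2) = Pow(Add(Mul(2, Rational(9, 2), Rational(7, 2)), -1), 2) = Pow(Add(Rational(63, 2), -1), 2) = Pow(Rational(61, 2), 2) = Rational(3721, 4)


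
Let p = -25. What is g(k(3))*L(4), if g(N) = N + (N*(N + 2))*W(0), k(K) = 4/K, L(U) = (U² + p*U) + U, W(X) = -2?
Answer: 5440/9 ≈ 604.44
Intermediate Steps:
L(U) = U² - 24*U (L(U) = (U² - 25*U) + U = U² - 24*U)
g(N) = N - 2*N*(2 + N) (g(N) = N + (N*(N + 2))*(-2) = N + (N*(2 + N))*(-2) = N - 2*N*(2 + N))
g(k(3))*L(4) = ((4/3)*(-3 - 8/3))*(4*(-24 + 4)) = ((4*(⅓))*(-3 - 8/3))*(4*(-20)) = (4*(-3 - 2*4/3)/3)*(-80) = (4*(-3 - 8/3)/3)*(-80) = ((4/3)*(-17/3))*(-80) = -68/9*(-80) = 5440/9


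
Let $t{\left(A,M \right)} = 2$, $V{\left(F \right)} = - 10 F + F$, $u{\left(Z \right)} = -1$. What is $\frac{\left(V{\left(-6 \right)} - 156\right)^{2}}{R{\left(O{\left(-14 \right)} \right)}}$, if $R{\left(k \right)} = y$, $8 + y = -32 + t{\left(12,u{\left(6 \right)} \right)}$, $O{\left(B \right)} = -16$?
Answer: $- \frac{5202}{19} \approx -273.79$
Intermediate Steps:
$V{\left(F \right)} = - 9 F$
$y = -38$ ($y = -8 + \left(-32 + 2\right) = -8 - 30 = -38$)
$R{\left(k \right)} = -38$
$\frac{\left(V{\left(-6 \right)} - 156\right)^{2}}{R{\left(O{\left(-14 \right)} \right)}} = \frac{\left(\left(-9\right) \left(-6\right) - 156\right)^{2}}{-38} = \left(54 - 156\right)^{2} \left(- \frac{1}{38}\right) = \left(-102\right)^{2} \left(- \frac{1}{38}\right) = 10404 \left(- \frac{1}{38}\right) = - \frac{5202}{19}$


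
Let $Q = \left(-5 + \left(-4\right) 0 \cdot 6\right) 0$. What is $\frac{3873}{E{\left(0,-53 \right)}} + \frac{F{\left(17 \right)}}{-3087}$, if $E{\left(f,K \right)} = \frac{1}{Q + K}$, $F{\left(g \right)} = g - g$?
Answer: $-205269$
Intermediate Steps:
$F{\left(g \right)} = 0$
$Q = 0$ ($Q = \left(-5 + 0 \cdot 6\right) 0 = \left(-5 + 0\right) 0 = \left(-5\right) 0 = 0$)
$E{\left(f,K \right)} = \frac{1}{K}$ ($E{\left(f,K \right)} = \frac{1}{0 + K} = \frac{1}{K}$)
$\frac{3873}{E{\left(0,-53 \right)}} + \frac{F{\left(17 \right)}}{-3087} = \frac{3873}{\frac{1}{-53}} + \frac{0}{-3087} = \frac{3873}{- \frac{1}{53}} + 0 \left(- \frac{1}{3087}\right) = 3873 \left(-53\right) + 0 = -205269 + 0 = -205269$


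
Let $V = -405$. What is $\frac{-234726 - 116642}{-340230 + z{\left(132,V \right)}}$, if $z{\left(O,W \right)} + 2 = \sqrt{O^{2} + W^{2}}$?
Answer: $\frac{119546637376}{115757632375} + \frac{1054104 \sqrt{20161}}{115757632375} \approx 1.034$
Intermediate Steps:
$z{\left(O,W \right)} = -2 + \sqrt{O^{2} + W^{2}}$
$\frac{-234726 - 116642}{-340230 + z{\left(132,V \right)}} = \frac{-234726 - 116642}{-340230 - \left(2 - \sqrt{132^{2} + \left(-405\right)^{2}}\right)} = - \frac{351368}{-340230 - \left(2 - \sqrt{17424 + 164025}\right)} = - \frac{351368}{-340230 - \left(2 - \sqrt{181449}\right)} = - \frac{351368}{-340230 - \left(2 - 3 \sqrt{20161}\right)} = - \frac{351368}{-340232 + 3 \sqrt{20161}}$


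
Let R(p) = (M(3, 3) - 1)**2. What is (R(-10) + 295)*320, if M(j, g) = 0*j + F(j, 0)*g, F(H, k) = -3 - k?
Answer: 126400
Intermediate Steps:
M(j, g) = -3*g (M(j, g) = 0*j + (-3 - 1*0)*g = 0 + (-3 + 0)*g = 0 - 3*g = -3*g)
R(p) = 100 (R(p) = (-3*3 - 1)**2 = (-9 - 1)**2 = (-10)**2 = 100)
(R(-10) + 295)*320 = (100 + 295)*320 = 395*320 = 126400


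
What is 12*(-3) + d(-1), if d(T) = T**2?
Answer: -35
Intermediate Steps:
12*(-3) + d(-1) = 12*(-3) + (-1)**2 = -36 + 1 = -35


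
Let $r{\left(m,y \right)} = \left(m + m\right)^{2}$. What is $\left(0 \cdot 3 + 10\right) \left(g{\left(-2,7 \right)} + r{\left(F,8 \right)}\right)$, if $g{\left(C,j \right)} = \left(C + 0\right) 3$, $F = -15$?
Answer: $8940$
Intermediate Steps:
$r{\left(m,y \right)} = 4 m^{2}$ ($r{\left(m,y \right)} = \left(2 m\right)^{2} = 4 m^{2}$)
$g{\left(C,j \right)} = 3 C$ ($g{\left(C,j \right)} = C 3 = 3 C$)
$\left(0 \cdot 3 + 10\right) \left(g{\left(-2,7 \right)} + r{\left(F,8 \right)}\right) = \left(0 \cdot 3 + 10\right) \left(3 \left(-2\right) + 4 \left(-15\right)^{2}\right) = \left(0 + 10\right) \left(-6 + 4 \cdot 225\right) = 10 \left(-6 + 900\right) = 10 \cdot 894 = 8940$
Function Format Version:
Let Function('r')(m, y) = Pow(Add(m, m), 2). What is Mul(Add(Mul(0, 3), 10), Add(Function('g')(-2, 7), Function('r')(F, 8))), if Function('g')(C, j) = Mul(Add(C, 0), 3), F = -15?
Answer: 8940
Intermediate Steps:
Function('r')(m, y) = Mul(4, Pow(m, 2)) (Function('r')(m, y) = Pow(Mul(2, m), 2) = Mul(4, Pow(m, 2)))
Function('g')(C, j) = Mul(3, C) (Function('g')(C, j) = Mul(C, 3) = Mul(3, C))
Mul(Add(Mul(0, 3), 10), Add(Function('g')(-2, 7), Function('r')(F, 8))) = Mul(Add(Mul(0, 3), 10), Add(Mul(3, -2), Mul(4, Pow(-15, 2)))) = Mul(Add(0, 10), Add(-6, Mul(4, 225))) = Mul(10, Add(-6, 900)) = Mul(10, 894) = 8940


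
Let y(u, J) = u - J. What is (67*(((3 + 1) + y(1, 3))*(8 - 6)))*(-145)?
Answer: -38860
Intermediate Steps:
(67*(((3 + 1) + y(1, 3))*(8 - 6)))*(-145) = (67*(((3 + 1) + (1 - 1*3))*(8 - 6)))*(-145) = (67*((4 + (1 - 3))*2))*(-145) = (67*((4 - 2)*2))*(-145) = (67*(2*2))*(-145) = (67*4)*(-145) = 268*(-145) = -38860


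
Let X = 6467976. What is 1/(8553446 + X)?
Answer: 1/15021422 ≈ 6.6572e-8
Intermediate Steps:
1/(8553446 + X) = 1/(8553446 + 6467976) = 1/15021422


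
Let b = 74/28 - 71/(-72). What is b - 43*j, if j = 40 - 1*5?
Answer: -756691/504 ≈ -1501.4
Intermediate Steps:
j = 35 (j = 40 - 5 = 35)
b = 1829/504 (b = 74*(1/28) - 71*(-1/72) = 37/14 + 71/72 = 1829/504 ≈ 3.6290)
b - 43*j = 1829/504 - 43*35 = 1829/504 - 1505 = -756691/504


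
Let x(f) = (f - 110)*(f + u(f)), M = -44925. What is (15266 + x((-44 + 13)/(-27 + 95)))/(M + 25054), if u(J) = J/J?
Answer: -70312077/91883504 ≈ -0.76523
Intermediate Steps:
u(J) = 1
x(f) = (1 + f)*(-110 + f) (x(f) = (f - 110)*(f + 1) = (-110 + f)*(1 + f) = (1 + f)*(-110 + f))
(15266 + x((-44 + 13)/(-27 + 95)))/(M + 25054) = (15266 + (-110 + ((-44 + 13)/(-27 + 95))**2 - 109*(-44 + 13)/(-27 + 95)))/(-44925 + 25054) = (15266 + (-110 + (-31/68)**2 - (-3379)/68))/(-19871) = (15266 + (-110 + (-31*1/68)**2 - (-3379)/68))*(-1/19871) = (15266 + (-110 + (-31/68)**2 - 109*(-31/68)))*(-1/19871) = (15266 + (-110 + 961/4624 + 3379/68))*(-1/19871) = (15266 - 277907/4624)*(-1/19871) = (70312077/4624)*(-1/19871) = -70312077/91883504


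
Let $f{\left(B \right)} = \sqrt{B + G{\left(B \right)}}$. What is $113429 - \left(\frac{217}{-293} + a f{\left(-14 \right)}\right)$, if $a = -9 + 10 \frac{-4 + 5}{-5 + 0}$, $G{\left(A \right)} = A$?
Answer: $\frac{33234914}{293} + 22 i \sqrt{7} \approx 1.1343 \cdot 10^{5} + 58.207 i$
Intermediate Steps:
$f{\left(B \right)} = \sqrt{2} \sqrt{B}$ ($f{\left(B \right)} = \sqrt{B + B} = \sqrt{2 B} = \sqrt{2} \sqrt{B}$)
$a = -11$ ($a = -9 + 10 \cdot 1 \frac{1}{-5} = -9 + 10 \cdot 1 \left(- \frac{1}{5}\right) = -9 + 10 \left(- \frac{1}{5}\right) = -9 - 2 = -11$)
$113429 - \left(\frac{217}{-293} + a f{\left(-14 \right)}\right) = 113429 - \left(\frac{217}{-293} - 11 \sqrt{2} \sqrt{-14}\right) = 113429 - \left(217 \left(- \frac{1}{293}\right) - 11 \sqrt{2} i \sqrt{14}\right) = 113429 - \left(- \frac{217}{293} - 11 \cdot 2 i \sqrt{7}\right) = 113429 - \left(- \frac{217}{293} - 22 i \sqrt{7}\right) = 113429 + \left(\frac{217}{293} + 22 i \sqrt{7}\right) = \frac{33234914}{293} + 22 i \sqrt{7}$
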